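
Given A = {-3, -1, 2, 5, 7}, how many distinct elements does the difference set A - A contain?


A - A = {a - a' : a, a' ∈ A}; |A| = 5.
Bounds: 2|A|-1 ≤ |A - A| ≤ |A|² - |A| + 1, i.e. 9 ≤ |A - A| ≤ 21.
Note: 0 ∈ A - A always (from a - a). The set is symmetric: if d ∈ A - A then -d ∈ A - A.
Enumerate nonzero differences d = a - a' with a > a' (then include -d):
Positive differences: {2, 3, 5, 6, 8, 10}
Full difference set: {0} ∪ (positive diffs) ∪ (negative diffs).
|A - A| = 1 + 2·6 = 13 (matches direct enumeration: 13).

|A - A| = 13


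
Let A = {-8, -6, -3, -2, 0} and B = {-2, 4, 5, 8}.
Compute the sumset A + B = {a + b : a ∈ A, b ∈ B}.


A + B = {a + b : a ∈ A, b ∈ B}.
Enumerate all |A|·|B| = 5·4 = 20 pairs (a, b) and collect distinct sums.
a = -8: -8+-2=-10, -8+4=-4, -8+5=-3, -8+8=0
a = -6: -6+-2=-8, -6+4=-2, -6+5=-1, -6+8=2
a = -3: -3+-2=-5, -3+4=1, -3+5=2, -3+8=5
a = -2: -2+-2=-4, -2+4=2, -2+5=3, -2+8=6
a = 0: 0+-2=-2, 0+4=4, 0+5=5, 0+8=8
Collecting distinct sums: A + B = {-10, -8, -5, -4, -3, -2, -1, 0, 1, 2, 3, 4, 5, 6, 8}
|A + B| = 15

A + B = {-10, -8, -5, -4, -3, -2, -1, 0, 1, 2, 3, 4, 5, 6, 8}


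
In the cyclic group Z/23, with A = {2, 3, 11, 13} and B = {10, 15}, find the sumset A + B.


Work in Z/23Z: reduce every sum a + b modulo 23.
Enumerate all 8 pairs:
a = 2: 2+10=12, 2+15=17
a = 3: 3+10=13, 3+15=18
a = 11: 11+10=21, 11+15=3
a = 13: 13+10=0, 13+15=5
Distinct residues collected: {0, 3, 5, 12, 13, 17, 18, 21}
|A + B| = 8 (out of 23 total residues).

A + B = {0, 3, 5, 12, 13, 17, 18, 21}


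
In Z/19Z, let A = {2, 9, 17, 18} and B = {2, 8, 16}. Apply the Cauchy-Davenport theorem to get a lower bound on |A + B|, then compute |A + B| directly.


Cauchy-Davenport: |A + B| ≥ min(p, |A| + |B| - 1) for A, B nonempty in Z/pZ.
|A| = 4, |B| = 3, p = 19.
CD lower bound = min(19, 4 + 3 - 1) = min(19, 6) = 6.
Compute A + B mod 19 directly:
a = 2: 2+2=4, 2+8=10, 2+16=18
a = 9: 9+2=11, 9+8=17, 9+16=6
a = 17: 17+2=0, 17+8=6, 17+16=14
a = 18: 18+2=1, 18+8=7, 18+16=15
A + B = {0, 1, 4, 6, 7, 10, 11, 14, 15, 17, 18}, so |A + B| = 11.
Verify: 11 ≥ 6? Yes ✓.

CD lower bound = 6, actual |A + B| = 11.


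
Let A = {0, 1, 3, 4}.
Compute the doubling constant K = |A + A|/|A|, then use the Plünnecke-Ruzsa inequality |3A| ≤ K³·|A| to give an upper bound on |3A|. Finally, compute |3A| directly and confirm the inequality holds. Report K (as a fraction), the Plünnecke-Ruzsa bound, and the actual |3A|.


|A| = 4.
Step 1: Compute A + A by enumerating all 16 pairs.
A + A = {0, 1, 2, 3, 4, 5, 6, 7, 8}, so |A + A| = 9.
Step 2: Doubling constant K = |A + A|/|A| = 9/4 = 9/4 ≈ 2.2500.
Step 3: Plünnecke-Ruzsa gives |3A| ≤ K³·|A| = (2.2500)³ · 4 ≈ 45.5625.
Step 4: Compute 3A = A + A + A directly by enumerating all triples (a,b,c) ∈ A³; |3A| = 13.
Step 5: Check 13 ≤ 45.5625? Yes ✓.

K = 9/4, Plünnecke-Ruzsa bound K³|A| ≈ 45.5625, |3A| = 13, inequality holds.


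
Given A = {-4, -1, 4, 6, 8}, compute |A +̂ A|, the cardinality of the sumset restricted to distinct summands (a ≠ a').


Restricted sumset: A +̂ A = {a + a' : a ∈ A, a' ∈ A, a ≠ a'}.
Equivalently, take A + A and drop any sum 2a that is achievable ONLY as a + a for a ∈ A (i.e. sums representable only with equal summands).
Enumerate pairs (a, a') with a < a' (symmetric, so each unordered pair gives one sum; this covers all a ≠ a'):
  -4 + -1 = -5
  -4 + 4 = 0
  -4 + 6 = 2
  -4 + 8 = 4
  -1 + 4 = 3
  -1 + 6 = 5
  -1 + 8 = 7
  4 + 6 = 10
  4 + 8 = 12
  6 + 8 = 14
Collected distinct sums: {-5, 0, 2, 3, 4, 5, 7, 10, 12, 14}
|A +̂ A| = 10
(Reference bound: |A +̂ A| ≥ 2|A| - 3 for |A| ≥ 2, with |A| = 5 giving ≥ 7.)

|A +̂ A| = 10


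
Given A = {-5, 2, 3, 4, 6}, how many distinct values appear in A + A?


A + A = {a + a' : a, a' ∈ A}; |A| = 5.
General bounds: 2|A| - 1 ≤ |A + A| ≤ |A|(|A|+1)/2, i.e. 9 ≤ |A + A| ≤ 15.
Lower bound 2|A|-1 is attained iff A is an arithmetic progression.
Enumerate sums a + a' for a ≤ a' (symmetric, so this suffices):
a = -5: -5+-5=-10, -5+2=-3, -5+3=-2, -5+4=-1, -5+6=1
a = 2: 2+2=4, 2+3=5, 2+4=6, 2+6=8
a = 3: 3+3=6, 3+4=7, 3+6=9
a = 4: 4+4=8, 4+6=10
a = 6: 6+6=12
Distinct sums: {-10, -3, -2, -1, 1, 4, 5, 6, 7, 8, 9, 10, 12}
|A + A| = 13

|A + A| = 13


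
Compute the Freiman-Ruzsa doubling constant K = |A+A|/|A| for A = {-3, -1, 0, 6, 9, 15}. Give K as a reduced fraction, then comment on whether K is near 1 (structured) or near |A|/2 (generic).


|A| = 6.
Compute A + A by enumerating all 36 pairs.
A + A = {-6, -4, -3, -2, -1, 0, 3, 5, 6, 8, 9, 12, 14, 15, 18, 21, 24, 30}, so |A + A| = 18.
K = |A + A| / |A| = 18/6 = 3/1 ≈ 3.0000.
Reference: AP of size 6 gives K = 11/6 ≈ 1.8333; a fully generic set of size 6 gives K ≈ 3.5000.

|A| = 6, |A + A| = 18, K = 18/6 = 3/1.


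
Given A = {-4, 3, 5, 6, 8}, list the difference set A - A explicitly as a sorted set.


A - A = {a - a' : a, a' ∈ A}.
Compute a - a' for each ordered pair (a, a'):
a = -4: -4--4=0, -4-3=-7, -4-5=-9, -4-6=-10, -4-8=-12
a = 3: 3--4=7, 3-3=0, 3-5=-2, 3-6=-3, 3-8=-5
a = 5: 5--4=9, 5-3=2, 5-5=0, 5-6=-1, 5-8=-3
a = 6: 6--4=10, 6-3=3, 6-5=1, 6-6=0, 6-8=-2
a = 8: 8--4=12, 8-3=5, 8-5=3, 8-6=2, 8-8=0
Collecting distinct values (and noting 0 appears from a-a):
A - A = {-12, -10, -9, -7, -5, -3, -2, -1, 0, 1, 2, 3, 5, 7, 9, 10, 12}
|A - A| = 17

A - A = {-12, -10, -9, -7, -5, -3, -2, -1, 0, 1, 2, 3, 5, 7, 9, 10, 12}


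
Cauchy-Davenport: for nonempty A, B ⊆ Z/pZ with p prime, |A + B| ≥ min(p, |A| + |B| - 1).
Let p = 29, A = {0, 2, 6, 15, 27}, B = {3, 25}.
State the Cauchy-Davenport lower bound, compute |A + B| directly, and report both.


Cauchy-Davenport: |A + B| ≥ min(p, |A| + |B| - 1) for A, B nonempty in Z/pZ.
|A| = 5, |B| = 2, p = 29.
CD lower bound = min(29, 5 + 2 - 1) = min(29, 6) = 6.
Compute A + B mod 29 directly:
a = 0: 0+3=3, 0+25=25
a = 2: 2+3=5, 2+25=27
a = 6: 6+3=9, 6+25=2
a = 15: 15+3=18, 15+25=11
a = 27: 27+3=1, 27+25=23
A + B = {1, 2, 3, 5, 9, 11, 18, 23, 25, 27}, so |A + B| = 10.
Verify: 10 ≥ 6? Yes ✓.

CD lower bound = 6, actual |A + B| = 10.


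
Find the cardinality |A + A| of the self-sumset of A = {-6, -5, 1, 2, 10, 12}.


A + A = {a + a' : a, a' ∈ A}; |A| = 6.
General bounds: 2|A| - 1 ≤ |A + A| ≤ |A|(|A|+1)/2, i.e. 11 ≤ |A + A| ≤ 21.
Lower bound 2|A|-1 is attained iff A is an arithmetic progression.
Enumerate sums a + a' for a ≤ a' (symmetric, so this suffices):
a = -6: -6+-6=-12, -6+-5=-11, -6+1=-5, -6+2=-4, -6+10=4, -6+12=6
a = -5: -5+-5=-10, -5+1=-4, -5+2=-3, -5+10=5, -5+12=7
a = 1: 1+1=2, 1+2=3, 1+10=11, 1+12=13
a = 2: 2+2=4, 2+10=12, 2+12=14
a = 10: 10+10=20, 10+12=22
a = 12: 12+12=24
Distinct sums: {-12, -11, -10, -5, -4, -3, 2, 3, 4, 5, 6, 7, 11, 12, 13, 14, 20, 22, 24}
|A + A| = 19

|A + A| = 19


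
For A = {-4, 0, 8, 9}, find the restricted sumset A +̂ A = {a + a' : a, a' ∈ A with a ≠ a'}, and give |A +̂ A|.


Restricted sumset: A +̂ A = {a + a' : a ∈ A, a' ∈ A, a ≠ a'}.
Equivalently, take A + A and drop any sum 2a that is achievable ONLY as a + a for a ∈ A (i.e. sums representable only with equal summands).
Enumerate pairs (a, a') with a < a' (symmetric, so each unordered pair gives one sum; this covers all a ≠ a'):
  -4 + 0 = -4
  -4 + 8 = 4
  -4 + 9 = 5
  0 + 8 = 8
  0 + 9 = 9
  8 + 9 = 17
Collected distinct sums: {-4, 4, 5, 8, 9, 17}
|A +̂ A| = 6
(Reference bound: |A +̂ A| ≥ 2|A| - 3 for |A| ≥ 2, with |A| = 4 giving ≥ 5.)

|A +̂ A| = 6


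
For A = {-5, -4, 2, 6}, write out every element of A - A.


A - A = {a - a' : a, a' ∈ A}.
Compute a - a' for each ordered pair (a, a'):
a = -5: -5--5=0, -5--4=-1, -5-2=-7, -5-6=-11
a = -4: -4--5=1, -4--4=0, -4-2=-6, -4-6=-10
a = 2: 2--5=7, 2--4=6, 2-2=0, 2-6=-4
a = 6: 6--5=11, 6--4=10, 6-2=4, 6-6=0
Collecting distinct values (and noting 0 appears from a-a):
A - A = {-11, -10, -7, -6, -4, -1, 0, 1, 4, 6, 7, 10, 11}
|A - A| = 13

A - A = {-11, -10, -7, -6, -4, -1, 0, 1, 4, 6, 7, 10, 11}


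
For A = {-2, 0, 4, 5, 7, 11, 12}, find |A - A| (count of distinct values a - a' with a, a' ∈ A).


A - A = {a - a' : a, a' ∈ A}; |A| = 7.
Bounds: 2|A|-1 ≤ |A - A| ≤ |A|² - |A| + 1, i.e. 13 ≤ |A - A| ≤ 43.
Note: 0 ∈ A - A always (from a - a). The set is symmetric: if d ∈ A - A then -d ∈ A - A.
Enumerate nonzero differences d = a - a' with a > a' (then include -d):
Positive differences: {1, 2, 3, 4, 5, 6, 7, 8, 9, 11, 12, 13, 14}
Full difference set: {0} ∪ (positive diffs) ∪ (negative diffs).
|A - A| = 1 + 2·13 = 27 (matches direct enumeration: 27).

|A - A| = 27


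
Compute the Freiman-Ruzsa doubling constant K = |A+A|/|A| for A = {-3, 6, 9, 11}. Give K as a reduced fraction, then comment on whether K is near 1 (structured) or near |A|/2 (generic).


|A| = 4.
Compute A + A by enumerating all 16 pairs.
A + A = {-6, 3, 6, 8, 12, 15, 17, 18, 20, 22}, so |A + A| = 10.
K = |A + A| / |A| = 10/4 = 5/2 ≈ 2.5000.
Reference: AP of size 4 gives K = 7/4 ≈ 1.7500; a fully generic set of size 4 gives K ≈ 2.5000.

|A| = 4, |A + A| = 10, K = 10/4 = 5/2.


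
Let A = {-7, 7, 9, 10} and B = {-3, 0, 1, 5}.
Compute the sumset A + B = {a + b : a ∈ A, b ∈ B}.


A + B = {a + b : a ∈ A, b ∈ B}.
Enumerate all |A|·|B| = 4·4 = 16 pairs (a, b) and collect distinct sums.
a = -7: -7+-3=-10, -7+0=-7, -7+1=-6, -7+5=-2
a = 7: 7+-3=4, 7+0=7, 7+1=8, 7+5=12
a = 9: 9+-3=6, 9+0=9, 9+1=10, 9+5=14
a = 10: 10+-3=7, 10+0=10, 10+1=11, 10+5=15
Collecting distinct sums: A + B = {-10, -7, -6, -2, 4, 6, 7, 8, 9, 10, 11, 12, 14, 15}
|A + B| = 14

A + B = {-10, -7, -6, -2, 4, 6, 7, 8, 9, 10, 11, 12, 14, 15}


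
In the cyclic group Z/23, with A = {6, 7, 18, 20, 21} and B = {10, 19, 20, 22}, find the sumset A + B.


Work in Z/23Z: reduce every sum a + b modulo 23.
Enumerate all 20 pairs:
a = 6: 6+10=16, 6+19=2, 6+20=3, 6+22=5
a = 7: 7+10=17, 7+19=3, 7+20=4, 7+22=6
a = 18: 18+10=5, 18+19=14, 18+20=15, 18+22=17
a = 20: 20+10=7, 20+19=16, 20+20=17, 20+22=19
a = 21: 21+10=8, 21+19=17, 21+20=18, 21+22=20
Distinct residues collected: {2, 3, 4, 5, 6, 7, 8, 14, 15, 16, 17, 18, 19, 20}
|A + B| = 14 (out of 23 total residues).

A + B = {2, 3, 4, 5, 6, 7, 8, 14, 15, 16, 17, 18, 19, 20}


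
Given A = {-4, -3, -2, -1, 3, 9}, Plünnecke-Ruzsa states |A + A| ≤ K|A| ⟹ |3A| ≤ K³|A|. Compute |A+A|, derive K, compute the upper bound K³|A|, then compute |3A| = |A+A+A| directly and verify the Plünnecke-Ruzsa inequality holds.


|A| = 6.
Step 1: Compute A + A by enumerating all 36 pairs.
A + A = {-8, -7, -6, -5, -4, -3, -2, -1, 0, 1, 2, 5, 6, 7, 8, 12, 18}, so |A + A| = 17.
Step 2: Doubling constant K = |A + A|/|A| = 17/6 = 17/6 ≈ 2.8333.
Step 3: Plünnecke-Ruzsa gives |3A| ≤ K³·|A| = (2.8333)³ · 6 ≈ 136.4722.
Step 4: Compute 3A = A + A + A directly by enumerating all triples (a,b,c) ∈ A³; |3A| = 30.
Step 5: Check 30 ≤ 136.4722? Yes ✓.

K = 17/6, Plünnecke-Ruzsa bound K³|A| ≈ 136.4722, |3A| = 30, inequality holds.


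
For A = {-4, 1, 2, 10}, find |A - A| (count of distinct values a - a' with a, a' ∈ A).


A - A = {a - a' : a, a' ∈ A}; |A| = 4.
Bounds: 2|A|-1 ≤ |A - A| ≤ |A|² - |A| + 1, i.e. 7 ≤ |A - A| ≤ 13.
Note: 0 ∈ A - A always (from a - a). The set is symmetric: if d ∈ A - A then -d ∈ A - A.
Enumerate nonzero differences d = a - a' with a > a' (then include -d):
Positive differences: {1, 5, 6, 8, 9, 14}
Full difference set: {0} ∪ (positive diffs) ∪ (negative diffs).
|A - A| = 1 + 2·6 = 13 (matches direct enumeration: 13).

|A - A| = 13


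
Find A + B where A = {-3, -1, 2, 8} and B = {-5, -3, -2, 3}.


A + B = {a + b : a ∈ A, b ∈ B}.
Enumerate all |A|·|B| = 4·4 = 16 pairs (a, b) and collect distinct sums.
a = -3: -3+-5=-8, -3+-3=-6, -3+-2=-5, -3+3=0
a = -1: -1+-5=-6, -1+-3=-4, -1+-2=-3, -1+3=2
a = 2: 2+-5=-3, 2+-3=-1, 2+-2=0, 2+3=5
a = 8: 8+-5=3, 8+-3=5, 8+-2=6, 8+3=11
Collecting distinct sums: A + B = {-8, -6, -5, -4, -3, -1, 0, 2, 3, 5, 6, 11}
|A + B| = 12

A + B = {-8, -6, -5, -4, -3, -1, 0, 2, 3, 5, 6, 11}


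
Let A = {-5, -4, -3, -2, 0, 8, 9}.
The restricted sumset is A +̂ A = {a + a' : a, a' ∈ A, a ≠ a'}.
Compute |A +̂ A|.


Restricted sumset: A +̂ A = {a + a' : a ∈ A, a' ∈ A, a ≠ a'}.
Equivalently, take A + A and drop any sum 2a that is achievable ONLY as a + a for a ∈ A (i.e. sums representable only with equal summands).
Enumerate pairs (a, a') with a < a' (symmetric, so each unordered pair gives one sum; this covers all a ≠ a'):
  -5 + -4 = -9
  -5 + -3 = -8
  -5 + -2 = -7
  -5 + 0 = -5
  -5 + 8 = 3
  -5 + 9 = 4
  -4 + -3 = -7
  -4 + -2 = -6
  -4 + 0 = -4
  -4 + 8 = 4
  -4 + 9 = 5
  -3 + -2 = -5
  -3 + 0 = -3
  -3 + 8 = 5
  -3 + 9 = 6
  -2 + 0 = -2
  -2 + 8 = 6
  -2 + 9 = 7
  0 + 8 = 8
  0 + 9 = 9
  8 + 9 = 17
Collected distinct sums: {-9, -8, -7, -6, -5, -4, -3, -2, 3, 4, 5, 6, 7, 8, 9, 17}
|A +̂ A| = 16
(Reference bound: |A +̂ A| ≥ 2|A| - 3 for |A| ≥ 2, with |A| = 7 giving ≥ 11.)

|A +̂ A| = 16


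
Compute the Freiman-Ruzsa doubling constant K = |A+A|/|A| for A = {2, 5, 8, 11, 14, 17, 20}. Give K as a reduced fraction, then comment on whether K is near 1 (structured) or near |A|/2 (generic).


|A| = 7.
Compute A + A by enumerating all 49 pairs.
A + A = {4, 7, 10, 13, 16, 19, 22, 25, 28, 31, 34, 37, 40}, so |A + A| = 13.
K = |A + A| / |A| = 13/7 (already in lowest terms) ≈ 1.8571.
Reference: AP of size 7 gives K = 13/7 ≈ 1.8571; a fully generic set of size 7 gives K ≈ 4.0000.

|A| = 7, |A + A| = 13, K = 13/7.


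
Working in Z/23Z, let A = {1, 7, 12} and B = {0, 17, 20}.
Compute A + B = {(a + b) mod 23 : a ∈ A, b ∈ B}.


Work in Z/23Z: reduce every sum a + b modulo 23.
Enumerate all 9 pairs:
a = 1: 1+0=1, 1+17=18, 1+20=21
a = 7: 7+0=7, 7+17=1, 7+20=4
a = 12: 12+0=12, 12+17=6, 12+20=9
Distinct residues collected: {1, 4, 6, 7, 9, 12, 18, 21}
|A + B| = 8 (out of 23 total residues).

A + B = {1, 4, 6, 7, 9, 12, 18, 21}


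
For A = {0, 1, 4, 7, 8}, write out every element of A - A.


A - A = {a - a' : a, a' ∈ A}.
Compute a - a' for each ordered pair (a, a'):
a = 0: 0-0=0, 0-1=-1, 0-4=-4, 0-7=-7, 0-8=-8
a = 1: 1-0=1, 1-1=0, 1-4=-3, 1-7=-6, 1-8=-7
a = 4: 4-0=4, 4-1=3, 4-4=0, 4-7=-3, 4-8=-4
a = 7: 7-0=7, 7-1=6, 7-4=3, 7-7=0, 7-8=-1
a = 8: 8-0=8, 8-1=7, 8-4=4, 8-7=1, 8-8=0
Collecting distinct values (and noting 0 appears from a-a):
A - A = {-8, -7, -6, -4, -3, -1, 0, 1, 3, 4, 6, 7, 8}
|A - A| = 13

A - A = {-8, -7, -6, -4, -3, -1, 0, 1, 3, 4, 6, 7, 8}


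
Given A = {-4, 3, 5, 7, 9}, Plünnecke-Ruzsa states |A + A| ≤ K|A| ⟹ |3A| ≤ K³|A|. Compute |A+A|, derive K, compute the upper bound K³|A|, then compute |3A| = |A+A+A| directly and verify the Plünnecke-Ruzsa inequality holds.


|A| = 5.
Step 1: Compute A + A by enumerating all 25 pairs.
A + A = {-8, -1, 1, 3, 5, 6, 8, 10, 12, 14, 16, 18}, so |A + A| = 12.
Step 2: Doubling constant K = |A + A|/|A| = 12/5 = 12/5 ≈ 2.4000.
Step 3: Plünnecke-Ruzsa gives |3A| ≤ K³·|A| = (2.4000)³ · 5 ≈ 69.1200.
Step 4: Compute 3A = A + A + A directly by enumerating all triples (a,b,c) ∈ A³; |3A| = 22.
Step 5: Check 22 ≤ 69.1200? Yes ✓.

K = 12/5, Plünnecke-Ruzsa bound K³|A| ≈ 69.1200, |3A| = 22, inequality holds.


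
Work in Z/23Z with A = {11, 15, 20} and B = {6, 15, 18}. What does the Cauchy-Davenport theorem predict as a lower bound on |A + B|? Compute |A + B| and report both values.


Cauchy-Davenport: |A + B| ≥ min(p, |A| + |B| - 1) for A, B nonempty in Z/pZ.
|A| = 3, |B| = 3, p = 23.
CD lower bound = min(23, 3 + 3 - 1) = min(23, 5) = 5.
Compute A + B mod 23 directly:
a = 11: 11+6=17, 11+15=3, 11+18=6
a = 15: 15+6=21, 15+15=7, 15+18=10
a = 20: 20+6=3, 20+15=12, 20+18=15
A + B = {3, 6, 7, 10, 12, 15, 17, 21}, so |A + B| = 8.
Verify: 8 ≥ 5? Yes ✓.

CD lower bound = 5, actual |A + B| = 8.


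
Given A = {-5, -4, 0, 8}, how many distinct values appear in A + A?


A + A = {a + a' : a, a' ∈ A}; |A| = 4.
General bounds: 2|A| - 1 ≤ |A + A| ≤ |A|(|A|+1)/2, i.e. 7 ≤ |A + A| ≤ 10.
Lower bound 2|A|-1 is attained iff A is an arithmetic progression.
Enumerate sums a + a' for a ≤ a' (symmetric, so this suffices):
a = -5: -5+-5=-10, -5+-4=-9, -5+0=-5, -5+8=3
a = -4: -4+-4=-8, -4+0=-4, -4+8=4
a = 0: 0+0=0, 0+8=8
a = 8: 8+8=16
Distinct sums: {-10, -9, -8, -5, -4, 0, 3, 4, 8, 16}
|A + A| = 10

|A + A| = 10


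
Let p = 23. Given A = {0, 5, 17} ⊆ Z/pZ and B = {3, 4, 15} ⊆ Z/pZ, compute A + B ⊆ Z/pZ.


Work in Z/23Z: reduce every sum a + b modulo 23.
Enumerate all 9 pairs:
a = 0: 0+3=3, 0+4=4, 0+15=15
a = 5: 5+3=8, 5+4=9, 5+15=20
a = 17: 17+3=20, 17+4=21, 17+15=9
Distinct residues collected: {3, 4, 8, 9, 15, 20, 21}
|A + B| = 7 (out of 23 total residues).

A + B = {3, 4, 8, 9, 15, 20, 21}


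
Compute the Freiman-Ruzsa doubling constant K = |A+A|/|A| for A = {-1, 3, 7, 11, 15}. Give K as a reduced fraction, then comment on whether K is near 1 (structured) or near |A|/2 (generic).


|A| = 5.
Compute A + A by enumerating all 25 pairs.
A + A = {-2, 2, 6, 10, 14, 18, 22, 26, 30}, so |A + A| = 9.
K = |A + A| / |A| = 9/5 (already in lowest terms) ≈ 1.8000.
Reference: AP of size 5 gives K = 9/5 ≈ 1.8000; a fully generic set of size 5 gives K ≈ 3.0000.

|A| = 5, |A + A| = 9, K = 9/5.


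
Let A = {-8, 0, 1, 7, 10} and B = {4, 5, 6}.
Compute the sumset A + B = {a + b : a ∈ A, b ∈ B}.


A + B = {a + b : a ∈ A, b ∈ B}.
Enumerate all |A|·|B| = 5·3 = 15 pairs (a, b) and collect distinct sums.
a = -8: -8+4=-4, -8+5=-3, -8+6=-2
a = 0: 0+4=4, 0+5=5, 0+6=6
a = 1: 1+4=5, 1+5=6, 1+6=7
a = 7: 7+4=11, 7+5=12, 7+6=13
a = 10: 10+4=14, 10+5=15, 10+6=16
Collecting distinct sums: A + B = {-4, -3, -2, 4, 5, 6, 7, 11, 12, 13, 14, 15, 16}
|A + B| = 13

A + B = {-4, -3, -2, 4, 5, 6, 7, 11, 12, 13, 14, 15, 16}


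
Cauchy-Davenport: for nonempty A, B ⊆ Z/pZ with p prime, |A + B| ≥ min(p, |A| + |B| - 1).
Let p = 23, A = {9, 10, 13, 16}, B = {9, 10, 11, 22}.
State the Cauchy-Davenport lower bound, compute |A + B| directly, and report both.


Cauchy-Davenport: |A + B| ≥ min(p, |A| + |B| - 1) for A, B nonempty in Z/pZ.
|A| = 4, |B| = 4, p = 23.
CD lower bound = min(23, 4 + 4 - 1) = min(23, 7) = 7.
Compute A + B mod 23 directly:
a = 9: 9+9=18, 9+10=19, 9+11=20, 9+22=8
a = 10: 10+9=19, 10+10=20, 10+11=21, 10+22=9
a = 13: 13+9=22, 13+10=0, 13+11=1, 13+22=12
a = 16: 16+9=2, 16+10=3, 16+11=4, 16+22=15
A + B = {0, 1, 2, 3, 4, 8, 9, 12, 15, 18, 19, 20, 21, 22}, so |A + B| = 14.
Verify: 14 ≥ 7? Yes ✓.

CD lower bound = 7, actual |A + B| = 14.


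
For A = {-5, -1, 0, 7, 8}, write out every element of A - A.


A - A = {a - a' : a, a' ∈ A}.
Compute a - a' for each ordered pair (a, a'):
a = -5: -5--5=0, -5--1=-4, -5-0=-5, -5-7=-12, -5-8=-13
a = -1: -1--5=4, -1--1=0, -1-0=-1, -1-7=-8, -1-8=-9
a = 0: 0--5=5, 0--1=1, 0-0=0, 0-7=-7, 0-8=-8
a = 7: 7--5=12, 7--1=8, 7-0=7, 7-7=0, 7-8=-1
a = 8: 8--5=13, 8--1=9, 8-0=8, 8-7=1, 8-8=0
Collecting distinct values (and noting 0 appears from a-a):
A - A = {-13, -12, -9, -8, -7, -5, -4, -1, 0, 1, 4, 5, 7, 8, 9, 12, 13}
|A - A| = 17

A - A = {-13, -12, -9, -8, -7, -5, -4, -1, 0, 1, 4, 5, 7, 8, 9, 12, 13}


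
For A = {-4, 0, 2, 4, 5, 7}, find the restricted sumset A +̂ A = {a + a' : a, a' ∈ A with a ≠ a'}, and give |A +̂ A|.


Restricted sumset: A +̂ A = {a + a' : a ∈ A, a' ∈ A, a ≠ a'}.
Equivalently, take A + A and drop any sum 2a that is achievable ONLY as a + a for a ∈ A (i.e. sums representable only with equal summands).
Enumerate pairs (a, a') with a < a' (symmetric, so each unordered pair gives one sum; this covers all a ≠ a'):
  -4 + 0 = -4
  -4 + 2 = -2
  -4 + 4 = 0
  -4 + 5 = 1
  -4 + 7 = 3
  0 + 2 = 2
  0 + 4 = 4
  0 + 5 = 5
  0 + 7 = 7
  2 + 4 = 6
  2 + 5 = 7
  2 + 7 = 9
  4 + 5 = 9
  4 + 7 = 11
  5 + 7 = 12
Collected distinct sums: {-4, -2, 0, 1, 2, 3, 4, 5, 6, 7, 9, 11, 12}
|A +̂ A| = 13
(Reference bound: |A +̂ A| ≥ 2|A| - 3 for |A| ≥ 2, with |A| = 6 giving ≥ 9.)

|A +̂ A| = 13


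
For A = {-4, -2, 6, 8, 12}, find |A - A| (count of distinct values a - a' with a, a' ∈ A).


A - A = {a - a' : a, a' ∈ A}; |A| = 5.
Bounds: 2|A|-1 ≤ |A - A| ≤ |A|² - |A| + 1, i.e. 9 ≤ |A - A| ≤ 21.
Note: 0 ∈ A - A always (from a - a). The set is symmetric: if d ∈ A - A then -d ∈ A - A.
Enumerate nonzero differences d = a - a' with a > a' (then include -d):
Positive differences: {2, 4, 6, 8, 10, 12, 14, 16}
Full difference set: {0} ∪ (positive diffs) ∪ (negative diffs).
|A - A| = 1 + 2·8 = 17 (matches direct enumeration: 17).

|A - A| = 17


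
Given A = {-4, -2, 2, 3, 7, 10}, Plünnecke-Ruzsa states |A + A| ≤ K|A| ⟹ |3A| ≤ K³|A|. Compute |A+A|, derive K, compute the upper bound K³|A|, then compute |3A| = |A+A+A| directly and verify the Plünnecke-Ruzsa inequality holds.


|A| = 6.
Step 1: Compute A + A by enumerating all 36 pairs.
A + A = {-8, -6, -4, -2, -1, 0, 1, 3, 4, 5, 6, 8, 9, 10, 12, 13, 14, 17, 20}, so |A + A| = 19.
Step 2: Doubling constant K = |A + A|/|A| = 19/6 = 19/6 ≈ 3.1667.
Step 3: Plünnecke-Ruzsa gives |3A| ≤ K³·|A| = (3.1667)³ · 6 ≈ 190.5278.
Step 4: Compute 3A = A + A + A directly by enumerating all triples (a,b,c) ∈ A³; |3A| = 36.
Step 5: Check 36 ≤ 190.5278? Yes ✓.

K = 19/6, Plünnecke-Ruzsa bound K³|A| ≈ 190.5278, |3A| = 36, inequality holds.


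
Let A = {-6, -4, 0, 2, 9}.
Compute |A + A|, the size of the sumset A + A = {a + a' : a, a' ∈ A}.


A + A = {a + a' : a, a' ∈ A}; |A| = 5.
General bounds: 2|A| - 1 ≤ |A + A| ≤ |A|(|A|+1)/2, i.e. 9 ≤ |A + A| ≤ 15.
Lower bound 2|A|-1 is attained iff A is an arithmetic progression.
Enumerate sums a + a' for a ≤ a' (symmetric, so this suffices):
a = -6: -6+-6=-12, -6+-4=-10, -6+0=-6, -6+2=-4, -6+9=3
a = -4: -4+-4=-8, -4+0=-4, -4+2=-2, -4+9=5
a = 0: 0+0=0, 0+2=2, 0+9=9
a = 2: 2+2=4, 2+9=11
a = 9: 9+9=18
Distinct sums: {-12, -10, -8, -6, -4, -2, 0, 2, 3, 4, 5, 9, 11, 18}
|A + A| = 14

|A + A| = 14


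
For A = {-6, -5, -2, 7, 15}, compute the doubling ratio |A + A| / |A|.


|A| = 5.
Compute A + A by enumerating all 25 pairs.
A + A = {-12, -11, -10, -8, -7, -4, 1, 2, 5, 9, 10, 13, 14, 22, 30}, so |A + A| = 15.
K = |A + A| / |A| = 15/5 = 3/1 ≈ 3.0000.
Reference: AP of size 5 gives K = 9/5 ≈ 1.8000; a fully generic set of size 5 gives K ≈ 3.0000.

|A| = 5, |A + A| = 15, K = 15/5 = 3/1.


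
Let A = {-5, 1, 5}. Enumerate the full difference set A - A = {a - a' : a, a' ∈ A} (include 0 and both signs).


A - A = {a - a' : a, a' ∈ A}.
Compute a - a' for each ordered pair (a, a'):
a = -5: -5--5=0, -5-1=-6, -5-5=-10
a = 1: 1--5=6, 1-1=0, 1-5=-4
a = 5: 5--5=10, 5-1=4, 5-5=0
Collecting distinct values (and noting 0 appears from a-a):
A - A = {-10, -6, -4, 0, 4, 6, 10}
|A - A| = 7

A - A = {-10, -6, -4, 0, 4, 6, 10}


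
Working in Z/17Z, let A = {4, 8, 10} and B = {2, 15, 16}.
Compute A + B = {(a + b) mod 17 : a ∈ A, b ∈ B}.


Work in Z/17Z: reduce every sum a + b modulo 17.
Enumerate all 9 pairs:
a = 4: 4+2=6, 4+15=2, 4+16=3
a = 8: 8+2=10, 8+15=6, 8+16=7
a = 10: 10+2=12, 10+15=8, 10+16=9
Distinct residues collected: {2, 3, 6, 7, 8, 9, 10, 12}
|A + B| = 8 (out of 17 total residues).

A + B = {2, 3, 6, 7, 8, 9, 10, 12}


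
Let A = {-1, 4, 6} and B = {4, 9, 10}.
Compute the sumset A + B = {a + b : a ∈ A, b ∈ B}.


A + B = {a + b : a ∈ A, b ∈ B}.
Enumerate all |A|·|B| = 3·3 = 9 pairs (a, b) and collect distinct sums.
a = -1: -1+4=3, -1+9=8, -1+10=9
a = 4: 4+4=8, 4+9=13, 4+10=14
a = 6: 6+4=10, 6+9=15, 6+10=16
Collecting distinct sums: A + B = {3, 8, 9, 10, 13, 14, 15, 16}
|A + B| = 8

A + B = {3, 8, 9, 10, 13, 14, 15, 16}


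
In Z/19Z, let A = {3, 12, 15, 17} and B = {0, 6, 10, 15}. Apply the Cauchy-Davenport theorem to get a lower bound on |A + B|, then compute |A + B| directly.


Cauchy-Davenport: |A + B| ≥ min(p, |A| + |B| - 1) for A, B nonempty in Z/pZ.
|A| = 4, |B| = 4, p = 19.
CD lower bound = min(19, 4 + 4 - 1) = min(19, 7) = 7.
Compute A + B mod 19 directly:
a = 3: 3+0=3, 3+6=9, 3+10=13, 3+15=18
a = 12: 12+0=12, 12+6=18, 12+10=3, 12+15=8
a = 15: 15+0=15, 15+6=2, 15+10=6, 15+15=11
a = 17: 17+0=17, 17+6=4, 17+10=8, 17+15=13
A + B = {2, 3, 4, 6, 8, 9, 11, 12, 13, 15, 17, 18}, so |A + B| = 12.
Verify: 12 ≥ 7? Yes ✓.

CD lower bound = 7, actual |A + B| = 12.


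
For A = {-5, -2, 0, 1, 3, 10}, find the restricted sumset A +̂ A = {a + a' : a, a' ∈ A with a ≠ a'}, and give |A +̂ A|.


Restricted sumset: A +̂ A = {a + a' : a ∈ A, a' ∈ A, a ≠ a'}.
Equivalently, take A + A and drop any sum 2a that is achievable ONLY as a + a for a ∈ A (i.e. sums representable only with equal summands).
Enumerate pairs (a, a') with a < a' (symmetric, so each unordered pair gives one sum; this covers all a ≠ a'):
  -5 + -2 = -7
  -5 + 0 = -5
  -5 + 1 = -4
  -5 + 3 = -2
  -5 + 10 = 5
  -2 + 0 = -2
  -2 + 1 = -1
  -2 + 3 = 1
  -2 + 10 = 8
  0 + 1 = 1
  0 + 3 = 3
  0 + 10 = 10
  1 + 3 = 4
  1 + 10 = 11
  3 + 10 = 13
Collected distinct sums: {-7, -5, -4, -2, -1, 1, 3, 4, 5, 8, 10, 11, 13}
|A +̂ A| = 13
(Reference bound: |A +̂ A| ≥ 2|A| - 3 for |A| ≥ 2, with |A| = 6 giving ≥ 9.)

|A +̂ A| = 13


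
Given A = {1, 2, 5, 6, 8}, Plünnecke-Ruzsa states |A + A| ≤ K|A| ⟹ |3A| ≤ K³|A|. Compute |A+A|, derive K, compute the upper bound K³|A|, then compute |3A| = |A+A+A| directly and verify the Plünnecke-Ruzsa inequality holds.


|A| = 5.
Step 1: Compute A + A by enumerating all 25 pairs.
A + A = {2, 3, 4, 6, 7, 8, 9, 10, 11, 12, 13, 14, 16}, so |A + A| = 13.
Step 2: Doubling constant K = |A + A|/|A| = 13/5 = 13/5 ≈ 2.6000.
Step 3: Plünnecke-Ruzsa gives |3A| ≤ K³·|A| = (2.6000)³ · 5 ≈ 87.8800.
Step 4: Compute 3A = A + A + A directly by enumerating all triples (a,b,c) ∈ A³; |3A| = 21.
Step 5: Check 21 ≤ 87.8800? Yes ✓.

K = 13/5, Plünnecke-Ruzsa bound K³|A| ≈ 87.8800, |3A| = 21, inequality holds.


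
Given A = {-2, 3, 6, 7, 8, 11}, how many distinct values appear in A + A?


A + A = {a + a' : a, a' ∈ A}; |A| = 6.
General bounds: 2|A| - 1 ≤ |A + A| ≤ |A|(|A|+1)/2, i.e. 11 ≤ |A + A| ≤ 21.
Lower bound 2|A|-1 is attained iff A is an arithmetic progression.
Enumerate sums a + a' for a ≤ a' (symmetric, so this suffices):
a = -2: -2+-2=-4, -2+3=1, -2+6=4, -2+7=5, -2+8=6, -2+11=9
a = 3: 3+3=6, 3+6=9, 3+7=10, 3+8=11, 3+11=14
a = 6: 6+6=12, 6+7=13, 6+8=14, 6+11=17
a = 7: 7+7=14, 7+8=15, 7+11=18
a = 8: 8+8=16, 8+11=19
a = 11: 11+11=22
Distinct sums: {-4, 1, 4, 5, 6, 9, 10, 11, 12, 13, 14, 15, 16, 17, 18, 19, 22}
|A + A| = 17

|A + A| = 17


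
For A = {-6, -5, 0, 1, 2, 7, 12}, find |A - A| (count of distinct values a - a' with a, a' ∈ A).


A - A = {a - a' : a, a' ∈ A}; |A| = 7.
Bounds: 2|A|-1 ≤ |A - A| ≤ |A|² - |A| + 1, i.e. 13 ≤ |A - A| ≤ 43.
Note: 0 ∈ A - A always (from a - a). The set is symmetric: if d ∈ A - A then -d ∈ A - A.
Enumerate nonzero differences d = a - a' with a > a' (then include -d):
Positive differences: {1, 2, 5, 6, 7, 8, 10, 11, 12, 13, 17, 18}
Full difference set: {0} ∪ (positive diffs) ∪ (negative diffs).
|A - A| = 1 + 2·12 = 25 (matches direct enumeration: 25).

|A - A| = 25


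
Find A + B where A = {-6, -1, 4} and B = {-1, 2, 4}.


A + B = {a + b : a ∈ A, b ∈ B}.
Enumerate all |A|·|B| = 3·3 = 9 pairs (a, b) and collect distinct sums.
a = -6: -6+-1=-7, -6+2=-4, -6+4=-2
a = -1: -1+-1=-2, -1+2=1, -1+4=3
a = 4: 4+-1=3, 4+2=6, 4+4=8
Collecting distinct sums: A + B = {-7, -4, -2, 1, 3, 6, 8}
|A + B| = 7

A + B = {-7, -4, -2, 1, 3, 6, 8}


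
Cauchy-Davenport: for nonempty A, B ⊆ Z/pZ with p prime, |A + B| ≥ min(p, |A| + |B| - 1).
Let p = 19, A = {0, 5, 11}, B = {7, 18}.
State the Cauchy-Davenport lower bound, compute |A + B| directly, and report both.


Cauchy-Davenport: |A + B| ≥ min(p, |A| + |B| - 1) for A, B nonempty in Z/pZ.
|A| = 3, |B| = 2, p = 19.
CD lower bound = min(19, 3 + 2 - 1) = min(19, 4) = 4.
Compute A + B mod 19 directly:
a = 0: 0+7=7, 0+18=18
a = 5: 5+7=12, 5+18=4
a = 11: 11+7=18, 11+18=10
A + B = {4, 7, 10, 12, 18}, so |A + B| = 5.
Verify: 5 ≥ 4? Yes ✓.

CD lower bound = 4, actual |A + B| = 5.


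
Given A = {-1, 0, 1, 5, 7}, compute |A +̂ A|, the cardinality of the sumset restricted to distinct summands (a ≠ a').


Restricted sumset: A +̂ A = {a + a' : a ∈ A, a' ∈ A, a ≠ a'}.
Equivalently, take A + A and drop any sum 2a that is achievable ONLY as a + a for a ∈ A (i.e. sums representable only with equal summands).
Enumerate pairs (a, a') with a < a' (symmetric, so each unordered pair gives one sum; this covers all a ≠ a'):
  -1 + 0 = -1
  -1 + 1 = 0
  -1 + 5 = 4
  -1 + 7 = 6
  0 + 1 = 1
  0 + 5 = 5
  0 + 7 = 7
  1 + 5 = 6
  1 + 7 = 8
  5 + 7 = 12
Collected distinct sums: {-1, 0, 1, 4, 5, 6, 7, 8, 12}
|A +̂ A| = 9
(Reference bound: |A +̂ A| ≥ 2|A| - 3 for |A| ≥ 2, with |A| = 5 giving ≥ 7.)

|A +̂ A| = 9


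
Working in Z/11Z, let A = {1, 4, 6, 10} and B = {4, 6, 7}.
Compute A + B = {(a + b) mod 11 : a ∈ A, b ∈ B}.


Work in Z/11Z: reduce every sum a + b modulo 11.
Enumerate all 12 pairs:
a = 1: 1+4=5, 1+6=7, 1+7=8
a = 4: 4+4=8, 4+6=10, 4+7=0
a = 6: 6+4=10, 6+6=1, 6+7=2
a = 10: 10+4=3, 10+6=5, 10+7=6
Distinct residues collected: {0, 1, 2, 3, 5, 6, 7, 8, 10}
|A + B| = 9 (out of 11 total residues).

A + B = {0, 1, 2, 3, 5, 6, 7, 8, 10}


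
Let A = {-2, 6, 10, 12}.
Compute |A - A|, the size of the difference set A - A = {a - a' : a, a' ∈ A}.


A - A = {a - a' : a, a' ∈ A}; |A| = 4.
Bounds: 2|A|-1 ≤ |A - A| ≤ |A|² - |A| + 1, i.e. 7 ≤ |A - A| ≤ 13.
Note: 0 ∈ A - A always (from a - a). The set is symmetric: if d ∈ A - A then -d ∈ A - A.
Enumerate nonzero differences d = a - a' with a > a' (then include -d):
Positive differences: {2, 4, 6, 8, 12, 14}
Full difference set: {0} ∪ (positive diffs) ∪ (negative diffs).
|A - A| = 1 + 2·6 = 13 (matches direct enumeration: 13).

|A - A| = 13


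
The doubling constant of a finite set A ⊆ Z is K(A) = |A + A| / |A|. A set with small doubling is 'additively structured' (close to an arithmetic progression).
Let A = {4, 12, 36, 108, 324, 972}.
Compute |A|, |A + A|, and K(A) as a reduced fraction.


|A| = 6.
Compute A + A by enumerating all 36 pairs.
A + A = {8, 16, 24, 40, 48, 72, 112, 120, 144, 216, 328, 336, 360, 432, 648, 976, 984, 1008, 1080, 1296, 1944}, so |A + A| = 21.
K = |A + A| / |A| = 21/6 = 7/2 ≈ 3.5000.
Reference: AP of size 6 gives K = 11/6 ≈ 1.8333; a fully generic set of size 6 gives K ≈ 3.5000.

|A| = 6, |A + A| = 21, K = 21/6 = 7/2.


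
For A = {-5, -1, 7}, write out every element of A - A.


A - A = {a - a' : a, a' ∈ A}.
Compute a - a' for each ordered pair (a, a'):
a = -5: -5--5=0, -5--1=-4, -5-7=-12
a = -1: -1--5=4, -1--1=0, -1-7=-8
a = 7: 7--5=12, 7--1=8, 7-7=0
Collecting distinct values (and noting 0 appears from a-a):
A - A = {-12, -8, -4, 0, 4, 8, 12}
|A - A| = 7

A - A = {-12, -8, -4, 0, 4, 8, 12}


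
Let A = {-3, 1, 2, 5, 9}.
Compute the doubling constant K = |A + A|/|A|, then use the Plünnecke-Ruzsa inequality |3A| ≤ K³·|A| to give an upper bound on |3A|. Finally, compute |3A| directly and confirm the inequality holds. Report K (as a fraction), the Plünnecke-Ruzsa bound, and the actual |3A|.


|A| = 5.
Step 1: Compute A + A by enumerating all 25 pairs.
A + A = {-6, -2, -1, 2, 3, 4, 6, 7, 10, 11, 14, 18}, so |A + A| = 12.
Step 2: Doubling constant K = |A + A|/|A| = 12/5 = 12/5 ≈ 2.4000.
Step 3: Plünnecke-Ruzsa gives |3A| ≤ K³·|A| = (2.4000)³ · 5 ≈ 69.1200.
Step 4: Compute 3A = A + A + A directly by enumerating all triples (a,b,c) ∈ A³; |3A| = 22.
Step 5: Check 22 ≤ 69.1200? Yes ✓.

K = 12/5, Plünnecke-Ruzsa bound K³|A| ≈ 69.1200, |3A| = 22, inequality holds.


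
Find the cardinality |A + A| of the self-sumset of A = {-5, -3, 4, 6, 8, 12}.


A + A = {a + a' : a, a' ∈ A}; |A| = 6.
General bounds: 2|A| - 1 ≤ |A + A| ≤ |A|(|A|+1)/2, i.e. 11 ≤ |A + A| ≤ 21.
Lower bound 2|A|-1 is attained iff A is an arithmetic progression.
Enumerate sums a + a' for a ≤ a' (symmetric, so this suffices):
a = -5: -5+-5=-10, -5+-3=-8, -5+4=-1, -5+6=1, -5+8=3, -5+12=7
a = -3: -3+-3=-6, -3+4=1, -3+6=3, -3+8=5, -3+12=9
a = 4: 4+4=8, 4+6=10, 4+8=12, 4+12=16
a = 6: 6+6=12, 6+8=14, 6+12=18
a = 8: 8+8=16, 8+12=20
a = 12: 12+12=24
Distinct sums: {-10, -8, -6, -1, 1, 3, 5, 7, 8, 9, 10, 12, 14, 16, 18, 20, 24}
|A + A| = 17

|A + A| = 17


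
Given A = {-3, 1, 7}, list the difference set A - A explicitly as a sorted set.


A - A = {a - a' : a, a' ∈ A}.
Compute a - a' for each ordered pair (a, a'):
a = -3: -3--3=0, -3-1=-4, -3-7=-10
a = 1: 1--3=4, 1-1=0, 1-7=-6
a = 7: 7--3=10, 7-1=6, 7-7=0
Collecting distinct values (and noting 0 appears from a-a):
A - A = {-10, -6, -4, 0, 4, 6, 10}
|A - A| = 7

A - A = {-10, -6, -4, 0, 4, 6, 10}


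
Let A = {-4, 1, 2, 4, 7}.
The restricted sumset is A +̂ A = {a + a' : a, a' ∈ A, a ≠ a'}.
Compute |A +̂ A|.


Restricted sumset: A +̂ A = {a + a' : a ∈ A, a' ∈ A, a ≠ a'}.
Equivalently, take A + A and drop any sum 2a that is achievable ONLY as a + a for a ∈ A (i.e. sums representable only with equal summands).
Enumerate pairs (a, a') with a < a' (symmetric, so each unordered pair gives one sum; this covers all a ≠ a'):
  -4 + 1 = -3
  -4 + 2 = -2
  -4 + 4 = 0
  -4 + 7 = 3
  1 + 2 = 3
  1 + 4 = 5
  1 + 7 = 8
  2 + 4 = 6
  2 + 7 = 9
  4 + 7 = 11
Collected distinct sums: {-3, -2, 0, 3, 5, 6, 8, 9, 11}
|A +̂ A| = 9
(Reference bound: |A +̂ A| ≥ 2|A| - 3 for |A| ≥ 2, with |A| = 5 giving ≥ 7.)

|A +̂ A| = 9


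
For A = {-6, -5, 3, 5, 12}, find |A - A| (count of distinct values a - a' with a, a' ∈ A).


A - A = {a - a' : a, a' ∈ A}; |A| = 5.
Bounds: 2|A|-1 ≤ |A - A| ≤ |A|² - |A| + 1, i.e. 9 ≤ |A - A| ≤ 21.
Note: 0 ∈ A - A always (from a - a). The set is symmetric: if d ∈ A - A then -d ∈ A - A.
Enumerate nonzero differences d = a - a' with a > a' (then include -d):
Positive differences: {1, 2, 7, 8, 9, 10, 11, 17, 18}
Full difference set: {0} ∪ (positive diffs) ∪ (negative diffs).
|A - A| = 1 + 2·9 = 19 (matches direct enumeration: 19).

|A - A| = 19


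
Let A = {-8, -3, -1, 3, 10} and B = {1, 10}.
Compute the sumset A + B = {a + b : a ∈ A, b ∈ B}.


A + B = {a + b : a ∈ A, b ∈ B}.
Enumerate all |A|·|B| = 5·2 = 10 pairs (a, b) and collect distinct sums.
a = -8: -8+1=-7, -8+10=2
a = -3: -3+1=-2, -3+10=7
a = -1: -1+1=0, -1+10=9
a = 3: 3+1=4, 3+10=13
a = 10: 10+1=11, 10+10=20
Collecting distinct sums: A + B = {-7, -2, 0, 2, 4, 7, 9, 11, 13, 20}
|A + B| = 10

A + B = {-7, -2, 0, 2, 4, 7, 9, 11, 13, 20}


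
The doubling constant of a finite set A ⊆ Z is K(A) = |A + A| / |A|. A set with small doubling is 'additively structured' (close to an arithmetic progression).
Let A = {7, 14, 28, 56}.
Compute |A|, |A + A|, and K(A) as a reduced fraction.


|A| = 4.
Compute A + A by enumerating all 16 pairs.
A + A = {14, 21, 28, 35, 42, 56, 63, 70, 84, 112}, so |A + A| = 10.
K = |A + A| / |A| = 10/4 = 5/2 ≈ 2.5000.
Reference: AP of size 4 gives K = 7/4 ≈ 1.7500; a fully generic set of size 4 gives K ≈ 2.5000.

|A| = 4, |A + A| = 10, K = 10/4 = 5/2.


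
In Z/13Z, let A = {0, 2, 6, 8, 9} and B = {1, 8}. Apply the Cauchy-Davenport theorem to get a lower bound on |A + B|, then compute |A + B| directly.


Cauchy-Davenport: |A + B| ≥ min(p, |A| + |B| - 1) for A, B nonempty in Z/pZ.
|A| = 5, |B| = 2, p = 13.
CD lower bound = min(13, 5 + 2 - 1) = min(13, 6) = 6.
Compute A + B mod 13 directly:
a = 0: 0+1=1, 0+8=8
a = 2: 2+1=3, 2+8=10
a = 6: 6+1=7, 6+8=1
a = 8: 8+1=9, 8+8=3
a = 9: 9+1=10, 9+8=4
A + B = {1, 3, 4, 7, 8, 9, 10}, so |A + B| = 7.
Verify: 7 ≥ 6? Yes ✓.

CD lower bound = 6, actual |A + B| = 7.


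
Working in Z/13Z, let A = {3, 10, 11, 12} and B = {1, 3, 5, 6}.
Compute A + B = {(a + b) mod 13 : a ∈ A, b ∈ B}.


Work in Z/13Z: reduce every sum a + b modulo 13.
Enumerate all 16 pairs:
a = 3: 3+1=4, 3+3=6, 3+5=8, 3+6=9
a = 10: 10+1=11, 10+3=0, 10+5=2, 10+6=3
a = 11: 11+1=12, 11+3=1, 11+5=3, 11+6=4
a = 12: 12+1=0, 12+3=2, 12+5=4, 12+6=5
Distinct residues collected: {0, 1, 2, 3, 4, 5, 6, 8, 9, 11, 12}
|A + B| = 11 (out of 13 total residues).

A + B = {0, 1, 2, 3, 4, 5, 6, 8, 9, 11, 12}


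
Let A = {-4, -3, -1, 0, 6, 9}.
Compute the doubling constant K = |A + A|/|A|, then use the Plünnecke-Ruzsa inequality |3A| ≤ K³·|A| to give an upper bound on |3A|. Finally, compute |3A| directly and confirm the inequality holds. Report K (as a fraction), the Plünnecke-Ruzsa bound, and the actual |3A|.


|A| = 6.
Step 1: Compute A + A by enumerating all 36 pairs.
A + A = {-8, -7, -6, -5, -4, -3, -2, -1, 0, 2, 3, 5, 6, 8, 9, 12, 15, 18}, so |A + A| = 18.
Step 2: Doubling constant K = |A + A|/|A| = 18/6 = 18/6 ≈ 3.0000.
Step 3: Plünnecke-Ruzsa gives |3A| ≤ K³·|A| = (3.0000)³ · 6 ≈ 162.0000.
Step 4: Compute 3A = A + A + A directly by enumerating all triples (a,b,c) ∈ A³; |3A| = 31.
Step 5: Check 31 ≤ 162.0000? Yes ✓.

K = 18/6, Plünnecke-Ruzsa bound K³|A| ≈ 162.0000, |3A| = 31, inequality holds.


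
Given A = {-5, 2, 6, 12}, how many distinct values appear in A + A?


A + A = {a + a' : a, a' ∈ A}; |A| = 4.
General bounds: 2|A| - 1 ≤ |A + A| ≤ |A|(|A|+1)/2, i.e. 7 ≤ |A + A| ≤ 10.
Lower bound 2|A|-1 is attained iff A is an arithmetic progression.
Enumerate sums a + a' for a ≤ a' (symmetric, so this suffices):
a = -5: -5+-5=-10, -5+2=-3, -5+6=1, -5+12=7
a = 2: 2+2=4, 2+6=8, 2+12=14
a = 6: 6+6=12, 6+12=18
a = 12: 12+12=24
Distinct sums: {-10, -3, 1, 4, 7, 8, 12, 14, 18, 24}
|A + A| = 10

|A + A| = 10


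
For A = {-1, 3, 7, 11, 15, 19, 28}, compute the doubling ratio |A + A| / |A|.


|A| = 7.
Compute A + A by enumerating all 49 pairs.
A + A = {-2, 2, 6, 10, 14, 18, 22, 26, 27, 30, 31, 34, 35, 38, 39, 43, 47, 56}, so |A + A| = 18.
K = |A + A| / |A| = 18/7 (already in lowest terms) ≈ 2.5714.
Reference: AP of size 7 gives K = 13/7 ≈ 1.8571; a fully generic set of size 7 gives K ≈ 4.0000.

|A| = 7, |A + A| = 18, K = 18/7.


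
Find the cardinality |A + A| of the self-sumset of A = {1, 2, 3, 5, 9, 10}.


A + A = {a + a' : a, a' ∈ A}; |A| = 6.
General bounds: 2|A| - 1 ≤ |A + A| ≤ |A|(|A|+1)/2, i.e. 11 ≤ |A + A| ≤ 21.
Lower bound 2|A|-1 is attained iff A is an arithmetic progression.
Enumerate sums a + a' for a ≤ a' (symmetric, so this suffices):
a = 1: 1+1=2, 1+2=3, 1+3=4, 1+5=6, 1+9=10, 1+10=11
a = 2: 2+2=4, 2+3=5, 2+5=7, 2+9=11, 2+10=12
a = 3: 3+3=6, 3+5=8, 3+9=12, 3+10=13
a = 5: 5+5=10, 5+9=14, 5+10=15
a = 9: 9+9=18, 9+10=19
a = 10: 10+10=20
Distinct sums: {2, 3, 4, 5, 6, 7, 8, 10, 11, 12, 13, 14, 15, 18, 19, 20}
|A + A| = 16

|A + A| = 16


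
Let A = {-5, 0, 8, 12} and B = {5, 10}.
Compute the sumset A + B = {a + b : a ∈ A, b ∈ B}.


A + B = {a + b : a ∈ A, b ∈ B}.
Enumerate all |A|·|B| = 4·2 = 8 pairs (a, b) and collect distinct sums.
a = -5: -5+5=0, -5+10=5
a = 0: 0+5=5, 0+10=10
a = 8: 8+5=13, 8+10=18
a = 12: 12+5=17, 12+10=22
Collecting distinct sums: A + B = {0, 5, 10, 13, 17, 18, 22}
|A + B| = 7

A + B = {0, 5, 10, 13, 17, 18, 22}


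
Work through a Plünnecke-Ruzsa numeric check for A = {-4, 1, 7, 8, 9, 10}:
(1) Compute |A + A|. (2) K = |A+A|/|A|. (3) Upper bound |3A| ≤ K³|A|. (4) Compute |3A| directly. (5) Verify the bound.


|A| = 6.
Step 1: Compute A + A by enumerating all 36 pairs.
A + A = {-8, -3, 2, 3, 4, 5, 6, 8, 9, 10, 11, 14, 15, 16, 17, 18, 19, 20}, so |A + A| = 18.
Step 2: Doubling constant K = |A + A|/|A| = 18/6 = 18/6 ≈ 3.0000.
Step 3: Plünnecke-Ruzsa gives |3A| ≤ K³·|A| = (3.0000)³ · 6 ≈ 162.0000.
Step 4: Compute 3A = A + A + A directly by enumerating all triples (a,b,c) ∈ A³; |3A| = 34.
Step 5: Check 34 ≤ 162.0000? Yes ✓.

K = 18/6, Plünnecke-Ruzsa bound K³|A| ≈ 162.0000, |3A| = 34, inequality holds.


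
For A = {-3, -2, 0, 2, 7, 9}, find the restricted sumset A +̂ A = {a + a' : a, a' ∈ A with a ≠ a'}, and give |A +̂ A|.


Restricted sumset: A +̂ A = {a + a' : a ∈ A, a' ∈ A, a ≠ a'}.
Equivalently, take A + A and drop any sum 2a that is achievable ONLY as a + a for a ∈ A (i.e. sums representable only with equal summands).
Enumerate pairs (a, a') with a < a' (symmetric, so each unordered pair gives one sum; this covers all a ≠ a'):
  -3 + -2 = -5
  -3 + 0 = -3
  -3 + 2 = -1
  -3 + 7 = 4
  -3 + 9 = 6
  -2 + 0 = -2
  -2 + 2 = 0
  -2 + 7 = 5
  -2 + 9 = 7
  0 + 2 = 2
  0 + 7 = 7
  0 + 9 = 9
  2 + 7 = 9
  2 + 9 = 11
  7 + 9 = 16
Collected distinct sums: {-5, -3, -2, -1, 0, 2, 4, 5, 6, 7, 9, 11, 16}
|A +̂ A| = 13
(Reference bound: |A +̂ A| ≥ 2|A| - 3 for |A| ≥ 2, with |A| = 6 giving ≥ 9.)

|A +̂ A| = 13
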